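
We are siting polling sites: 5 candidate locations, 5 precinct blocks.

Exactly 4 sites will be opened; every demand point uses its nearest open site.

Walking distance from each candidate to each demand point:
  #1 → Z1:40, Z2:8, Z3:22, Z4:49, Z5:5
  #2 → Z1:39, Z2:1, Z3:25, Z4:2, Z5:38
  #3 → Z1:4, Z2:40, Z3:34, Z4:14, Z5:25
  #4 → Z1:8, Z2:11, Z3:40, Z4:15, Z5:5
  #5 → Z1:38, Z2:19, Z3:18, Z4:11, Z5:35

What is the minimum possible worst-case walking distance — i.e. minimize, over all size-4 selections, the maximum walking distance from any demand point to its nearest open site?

Open {#1, #2, #3, #5}.
  Farthest demand point is Z3 at walking distance 18 (to #5); all others are ≤ 18.
With {#1, #2, #4, #5} the worst case is 18.
With {#1, #3, #4, #5} the worst case is 18.
No size-4 selection achieves below 18.

18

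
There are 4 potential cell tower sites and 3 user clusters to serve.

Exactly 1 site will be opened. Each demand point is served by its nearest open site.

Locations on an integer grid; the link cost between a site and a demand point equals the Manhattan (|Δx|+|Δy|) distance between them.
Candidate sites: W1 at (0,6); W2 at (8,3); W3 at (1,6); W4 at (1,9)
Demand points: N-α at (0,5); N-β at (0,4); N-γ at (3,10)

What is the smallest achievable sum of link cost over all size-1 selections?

Open {W1}.
  N-α→W1 1, N-β→W1 2, N-γ→W1 7  ⇒ total 10.
Compare {W3}: total 11.
Compare {W4}: total 14.
No size-1 selection does better; minimum is 10.

10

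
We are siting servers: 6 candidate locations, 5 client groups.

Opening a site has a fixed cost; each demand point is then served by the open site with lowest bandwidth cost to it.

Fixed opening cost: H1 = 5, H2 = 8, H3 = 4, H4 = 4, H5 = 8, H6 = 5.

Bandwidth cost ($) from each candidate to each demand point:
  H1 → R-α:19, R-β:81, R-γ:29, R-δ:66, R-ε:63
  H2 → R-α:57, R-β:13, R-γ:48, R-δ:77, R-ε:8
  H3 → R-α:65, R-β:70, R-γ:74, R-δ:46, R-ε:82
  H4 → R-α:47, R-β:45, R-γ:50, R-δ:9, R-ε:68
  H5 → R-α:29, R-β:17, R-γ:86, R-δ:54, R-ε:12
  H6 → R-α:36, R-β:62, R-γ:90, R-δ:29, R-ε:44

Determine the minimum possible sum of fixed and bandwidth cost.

95

Open {H1, H2, H4}: assign each demand point to its cheapest open site.
  R-α→H1 19, R-β→H2 13, R-γ→H1 29, R-δ→H4 9, R-ε→H2 8
  bandwidth cost 78, fixed 17 → total 95.
Compare {H1, H2, H3, H4}: bandwidth cost 78 + fixed 21 = 99.
Compare {H1, H2, H4, H6}: bandwidth cost 78 + fixed 22 = 100.
Compare {H1, H4, H5}: bandwidth cost 86 + fixed 17 = 103.
All other subsets cost ≥ 99. Minimum total cost: 95.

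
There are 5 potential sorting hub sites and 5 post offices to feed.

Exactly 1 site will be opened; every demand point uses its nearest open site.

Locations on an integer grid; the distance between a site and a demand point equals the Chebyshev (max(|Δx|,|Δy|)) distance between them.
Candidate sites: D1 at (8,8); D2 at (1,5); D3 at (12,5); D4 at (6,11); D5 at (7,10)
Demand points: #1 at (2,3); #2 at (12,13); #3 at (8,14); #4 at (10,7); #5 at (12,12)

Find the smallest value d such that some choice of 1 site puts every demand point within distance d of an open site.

Open {D1}.
  Farthest demand point is #1 at distance 6 (to D1); all others are ≤ 6.
With {D5} the worst case is 7.
With {D4} the worst case is 8.
No size-1 selection achieves below 6.

6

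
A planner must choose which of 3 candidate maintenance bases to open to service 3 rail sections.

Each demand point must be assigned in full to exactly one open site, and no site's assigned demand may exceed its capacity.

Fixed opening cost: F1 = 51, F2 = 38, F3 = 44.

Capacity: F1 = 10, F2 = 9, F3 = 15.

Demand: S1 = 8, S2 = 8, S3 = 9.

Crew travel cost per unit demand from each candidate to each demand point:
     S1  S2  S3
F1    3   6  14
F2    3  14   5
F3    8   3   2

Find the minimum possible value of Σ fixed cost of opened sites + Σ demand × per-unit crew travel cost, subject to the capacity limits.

Open {F1, F2, F3}; cheapest assignment that respects the capacities:
  F1 (cap 10, load 8): S2 — cost 8×6 = 48
  F2 (cap 9, load 8): S1 — cost 8×3 = 24
  F3 (cap 15, load 9): S3 — cost 9×2 = 18
  Shipping 90, fixed 133 → total 223.
  Any other capacity-feasible assignment to {F1, F2, F3} ships for at least 90.
Total demand is 25; every other set of sites either has combined capacity below 25 or cannot fit the demands without splitting one across sites, so {F1, F2, F3} is the only feasible choice of open sites. Minimum: 223.

223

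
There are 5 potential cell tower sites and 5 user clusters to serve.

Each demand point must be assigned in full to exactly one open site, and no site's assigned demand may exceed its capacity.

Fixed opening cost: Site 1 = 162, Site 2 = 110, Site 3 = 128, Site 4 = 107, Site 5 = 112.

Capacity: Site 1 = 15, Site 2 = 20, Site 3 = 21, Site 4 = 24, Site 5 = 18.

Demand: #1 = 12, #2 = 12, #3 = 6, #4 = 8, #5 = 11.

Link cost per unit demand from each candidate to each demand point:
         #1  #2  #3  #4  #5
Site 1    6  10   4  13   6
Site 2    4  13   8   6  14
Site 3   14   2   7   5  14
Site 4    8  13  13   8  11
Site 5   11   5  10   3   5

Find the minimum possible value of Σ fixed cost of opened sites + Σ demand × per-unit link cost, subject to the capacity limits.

Open {Site 2, Site 3, Site 5}; cheapest assignment that respects the capacities:
  Site 2 (cap 20, load 18): #1, #3 — cost 12×4 + 6×8 = 96
  Site 3 (cap 21, load 20): #2, #4 — cost 12×2 + 8×5 = 64
  Site 5 (cap 18, load 11): #5 — cost 11×5 = 55
  Shipping 215, fixed 350 → total 565.
  Any other capacity-feasible assignment to {Site 2, Site 3, Site 5} ships for at least 215.
Compare {Site 3, Site 4, Site 5}: its best feasible assignment gives total 622.
Compare {Site 1, Site 2, Site 3}: its best feasible assignment gives total 626.
Every other set of open sites that can feasibly serve all demand totals ≥ 622 even under its best assignment. Minimum: 565.

565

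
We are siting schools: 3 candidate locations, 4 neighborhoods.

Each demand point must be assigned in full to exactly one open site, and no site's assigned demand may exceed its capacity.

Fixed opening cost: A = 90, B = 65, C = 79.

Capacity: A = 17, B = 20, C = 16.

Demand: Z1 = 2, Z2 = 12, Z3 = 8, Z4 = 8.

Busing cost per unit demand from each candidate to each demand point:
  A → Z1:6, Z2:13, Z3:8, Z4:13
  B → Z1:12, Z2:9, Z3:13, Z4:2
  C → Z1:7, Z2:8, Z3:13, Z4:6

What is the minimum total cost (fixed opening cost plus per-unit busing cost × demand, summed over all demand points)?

Open {A, B}; cheapest assignment that respects the capacities:
  A (cap 17, load 10): Z1, Z3 — cost 2×6 + 8×8 = 76
  B (cap 20, load 20): Z2, Z4 — cost 12×9 + 8×2 = 124
  Shipping 200, fixed 155 → total 355.
  Any other capacity-feasible assignment to {A, B} ships for at least 200.
Compare {B, C}: its best feasible assignment gives total 374.
Compare {A, B, C}: its best feasible assignment gives total 422.
Every other set of open sites that can feasibly serve all demand totals ≥ 374 even under its best assignment. Minimum: 355.

355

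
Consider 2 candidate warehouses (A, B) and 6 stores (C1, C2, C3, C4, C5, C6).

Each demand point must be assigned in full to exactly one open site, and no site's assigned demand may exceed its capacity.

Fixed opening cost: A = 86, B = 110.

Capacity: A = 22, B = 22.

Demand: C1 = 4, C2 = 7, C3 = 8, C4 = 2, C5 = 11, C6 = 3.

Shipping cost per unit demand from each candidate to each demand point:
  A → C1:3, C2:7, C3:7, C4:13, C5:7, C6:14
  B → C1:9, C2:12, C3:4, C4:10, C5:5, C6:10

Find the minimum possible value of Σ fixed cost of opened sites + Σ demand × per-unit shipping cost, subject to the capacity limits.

400

Open {A, B}; cheapest assignment that respects the capacities:
  A (cap 22, load 13): C1, C2, C4 — cost 4×3 + 7×7 + 2×13 = 87
  B (cap 22, load 22): C3, C5, C6 — cost 8×4 + 11×5 + 3×10 = 117
  Shipping 204, fixed 196 → total 400.
  Any other capacity-feasible assignment to {A, B} ships for at least 204.
Total demand is 35 and no other set of sites has combined capacity ≥ 35, so {A, B} is the only feasible choice of open sites. Minimum: 400.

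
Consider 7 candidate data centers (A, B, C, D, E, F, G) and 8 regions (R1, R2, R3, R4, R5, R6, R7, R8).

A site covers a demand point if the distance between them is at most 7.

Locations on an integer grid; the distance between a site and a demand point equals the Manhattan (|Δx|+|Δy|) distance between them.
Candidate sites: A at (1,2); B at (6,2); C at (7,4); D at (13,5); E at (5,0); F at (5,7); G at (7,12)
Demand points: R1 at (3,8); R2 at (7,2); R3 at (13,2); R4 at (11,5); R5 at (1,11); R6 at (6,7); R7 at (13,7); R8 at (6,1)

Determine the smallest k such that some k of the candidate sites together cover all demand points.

Coverage sets (demand points within 7 of each site):
  A: {R2, R8}
  B: {R2, R3, R6, R8}
  C: {R2, R4, R6, R8}
  D: {R3, R4, R7}
  E: {R2, R8}
  F: {R1, R2, R6, R8}
  G: {R5, R6}
No 2 sites suffice: every size-2 union leaves at least one demand point uncovered.
But {D, F, G} covers everything, so the minimum is 3.

3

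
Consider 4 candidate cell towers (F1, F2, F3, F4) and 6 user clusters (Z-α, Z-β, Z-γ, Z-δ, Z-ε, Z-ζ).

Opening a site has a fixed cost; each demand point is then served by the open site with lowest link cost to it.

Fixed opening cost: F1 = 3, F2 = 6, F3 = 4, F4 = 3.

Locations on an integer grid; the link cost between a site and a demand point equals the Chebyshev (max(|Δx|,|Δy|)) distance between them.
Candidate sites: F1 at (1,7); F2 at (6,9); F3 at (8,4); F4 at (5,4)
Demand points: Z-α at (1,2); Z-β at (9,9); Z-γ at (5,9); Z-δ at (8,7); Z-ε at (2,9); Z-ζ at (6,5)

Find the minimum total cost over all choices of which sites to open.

24

Open {F2, F4}: assign each demand point to its cheapest open site.
  Z-α→F4 4, Z-β→F2 3, Z-γ→F2 1, Z-δ→F2 2, Z-ε→F2 4, Z-ζ→F4 1
  link cost 15, fixed 9 → total 24.
Compare {F1, F4}: link cost 19 + fixed 6 = 25.
Compare {F1, F2, F4}: link cost 13 + fixed 12 = 25.
Compare {F4}: link cost 23 + fixed 3 = 26.
All other subsets cost ≥ 25. Minimum total cost: 24.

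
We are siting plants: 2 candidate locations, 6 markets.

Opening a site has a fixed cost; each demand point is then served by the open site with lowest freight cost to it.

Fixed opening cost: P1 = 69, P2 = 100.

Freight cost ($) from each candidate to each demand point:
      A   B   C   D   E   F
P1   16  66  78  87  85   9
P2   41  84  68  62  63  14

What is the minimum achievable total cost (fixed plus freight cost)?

410

Open {P1}: assign each demand point to its cheapest open site.
  A→P1 16, B→P1 66, C→P1 78, D→P1 87, E→P1 85, F→P1 9
  freight cost 341, fixed 69 → total 410.
Compare {P2}: freight cost 332 + fixed 100 = 432.
Compare {P1, P2}: freight cost 284 + fixed 169 = 453.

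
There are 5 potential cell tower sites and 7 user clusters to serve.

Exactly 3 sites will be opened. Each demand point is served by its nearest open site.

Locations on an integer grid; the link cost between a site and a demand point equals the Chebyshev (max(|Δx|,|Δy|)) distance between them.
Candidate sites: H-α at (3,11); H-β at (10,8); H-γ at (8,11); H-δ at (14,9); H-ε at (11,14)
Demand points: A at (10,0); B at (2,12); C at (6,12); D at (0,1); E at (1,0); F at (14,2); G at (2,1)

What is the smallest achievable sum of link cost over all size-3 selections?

44

Open {H-α, H-β, H-γ}.
  A→H-β 8, B→H-α 1, C→H-γ 2, D→H-α 10, E→H-β 9, F→H-β 6, G→H-β 8  ⇒ total 44.
Compare {H-α, H-β, H-δ}: total 45.
Compare {H-α, H-β, H-ε}: total 45.
No size-3 selection does better; minimum is 44.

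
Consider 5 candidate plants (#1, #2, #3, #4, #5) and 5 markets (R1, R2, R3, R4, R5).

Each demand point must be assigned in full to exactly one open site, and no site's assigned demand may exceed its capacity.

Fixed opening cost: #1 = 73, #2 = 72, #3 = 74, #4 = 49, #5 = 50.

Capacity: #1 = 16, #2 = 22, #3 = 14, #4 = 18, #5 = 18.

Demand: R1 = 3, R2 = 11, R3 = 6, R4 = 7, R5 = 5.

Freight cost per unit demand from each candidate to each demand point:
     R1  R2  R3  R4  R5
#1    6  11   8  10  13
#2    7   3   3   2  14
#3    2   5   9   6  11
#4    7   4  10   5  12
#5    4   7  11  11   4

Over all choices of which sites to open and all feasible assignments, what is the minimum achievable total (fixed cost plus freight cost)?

267

Open {#2, #5}; cheapest assignment that respects the capacities:
  #2 (cap 22, load 18): R2, R4 — cost 11×3 + 7×2 = 47
  #5 (cap 18, load 14): R1, R3, R5 — cost 3×4 + 6×11 + 5×4 = 98
  Shipping 145, fixed 122 → total 267.
  Any other capacity-feasible assignment to {#2, #5} ships for at least 145.
Compare {#4, #5}: its best feasible assignment gives total 276.
Compare {#2, #4}: its best feasible assignment gives total 278.
Every other set of open sites that can feasibly serve all demand totals ≥ 276 even under its best assignment. Minimum: 267.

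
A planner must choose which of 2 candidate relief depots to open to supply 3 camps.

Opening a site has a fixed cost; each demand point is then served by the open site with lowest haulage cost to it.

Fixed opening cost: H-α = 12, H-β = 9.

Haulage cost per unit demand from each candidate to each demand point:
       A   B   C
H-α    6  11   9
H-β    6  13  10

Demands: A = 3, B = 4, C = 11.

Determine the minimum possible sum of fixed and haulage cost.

Open {H-α}: assign each demand point to its cheapest open site.
  A→H-α 3×6=18, B→H-α 4×11=44, C→H-α 11×9=99
  haulage cost 161, fixed 12 → total 173.
Compare {H-α, H-β}: haulage cost 161 + fixed 21 = 182.
Compare {H-β}: haulage cost 180 + fixed 9 = 189.

173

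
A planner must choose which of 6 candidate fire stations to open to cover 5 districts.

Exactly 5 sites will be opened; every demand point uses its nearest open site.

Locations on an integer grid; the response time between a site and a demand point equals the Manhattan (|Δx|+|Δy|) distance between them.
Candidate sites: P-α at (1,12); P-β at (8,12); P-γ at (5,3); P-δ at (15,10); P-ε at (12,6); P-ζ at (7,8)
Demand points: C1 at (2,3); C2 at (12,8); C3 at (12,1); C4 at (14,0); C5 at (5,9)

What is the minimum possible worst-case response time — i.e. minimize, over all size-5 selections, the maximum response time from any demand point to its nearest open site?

8

Open {P-α, P-β, P-γ, P-δ, P-ε}.
  Farthest demand point is C4 at response time 8 (to P-ε); all others are ≤ 8.
With {P-α, P-β, P-γ, P-ε, P-ζ} the worst case is 8.
With {P-α, P-γ, P-δ, P-ε, P-ζ} the worst case is 8.
No size-5 selection achieves below 8.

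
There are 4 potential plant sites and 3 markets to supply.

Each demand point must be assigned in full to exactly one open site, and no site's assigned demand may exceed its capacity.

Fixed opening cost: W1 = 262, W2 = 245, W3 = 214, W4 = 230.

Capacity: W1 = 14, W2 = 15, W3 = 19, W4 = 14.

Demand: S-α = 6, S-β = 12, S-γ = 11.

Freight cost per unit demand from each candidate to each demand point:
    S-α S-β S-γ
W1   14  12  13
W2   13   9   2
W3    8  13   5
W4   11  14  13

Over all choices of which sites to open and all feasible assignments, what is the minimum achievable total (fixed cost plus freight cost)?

670

Open {W2, W3}; cheapest assignment that respects the capacities:
  W2 (cap 15, load 12): S-β — cost 12×9 = 108
  W3 (cap 19, load 17): S-α, S-γ — cost 6×8 + 11×5 = 103
  Shipping 211, fixed 459 → total 670.
  Any other capacity-feasible assignment to {W2, W3} ships for at least 211.
Compare {W3, W4}: its best feasible assignment gives total 715.
Compare {W1, W3}: its best feasible assignment gives total 723.
Every other set of open sites that can feasibly serve all demand totals ≥ 715 even under its best assignment. Minimum: 670.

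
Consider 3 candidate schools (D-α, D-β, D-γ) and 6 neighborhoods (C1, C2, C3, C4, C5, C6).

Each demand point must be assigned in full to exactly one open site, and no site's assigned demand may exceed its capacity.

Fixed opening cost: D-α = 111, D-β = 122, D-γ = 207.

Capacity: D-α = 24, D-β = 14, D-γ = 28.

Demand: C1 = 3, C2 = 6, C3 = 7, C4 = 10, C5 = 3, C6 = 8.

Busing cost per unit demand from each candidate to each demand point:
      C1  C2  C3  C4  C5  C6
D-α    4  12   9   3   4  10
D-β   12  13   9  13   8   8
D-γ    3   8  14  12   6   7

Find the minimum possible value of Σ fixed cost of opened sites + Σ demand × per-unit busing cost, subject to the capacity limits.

492

Open {D-α, D-β}; cheapest assignment that respects the capacities:
  D-α (cap 24, load 23): C1, C3, C4, C5 — cost 3×4 + 7×9 + 10×3 + 3×4 = 117
  D-β (cap 14, load 14): C2, C6 — cost 6×13 + 8×8 = 142
  Shipping 259, fixed 233 → total 492.
  Any other capacity-feasible assignment to {D-α, D-β} ships for at least 259.
Compare {D-α, D-γ}: its best feasible assignment gives total 536.
Compare {D-β, D-γ}: its best feasible assignment gives total 649.
Every other set of open sites that can feasibly serve all demand totals ≥ 536 even under its best assignment. Minimum: 492.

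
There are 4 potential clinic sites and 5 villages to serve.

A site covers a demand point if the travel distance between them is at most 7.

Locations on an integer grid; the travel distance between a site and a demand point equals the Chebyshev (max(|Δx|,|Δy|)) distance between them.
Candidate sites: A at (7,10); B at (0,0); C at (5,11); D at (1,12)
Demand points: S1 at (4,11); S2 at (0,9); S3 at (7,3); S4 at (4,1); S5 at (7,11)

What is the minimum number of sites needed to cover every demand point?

2

Coverage sets (demand points within 7 of each site):
  A: {S1, S2, S3, S5}
  B: {S3, S4}
  C: {S1, S2, S5}
  D: {S1, S2, S5}
No single site covers all 5 demand points.
But {A, B} covers everything, so the minimum is 2.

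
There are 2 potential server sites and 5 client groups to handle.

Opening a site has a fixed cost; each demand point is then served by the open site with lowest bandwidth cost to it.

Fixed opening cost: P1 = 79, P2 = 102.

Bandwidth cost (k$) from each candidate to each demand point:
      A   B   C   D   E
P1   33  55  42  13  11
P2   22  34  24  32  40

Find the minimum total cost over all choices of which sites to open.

Open {P1}: assign each demand point to its cheapest open site.
  A→P1 33, B→P1 55, C→P1 42, D→P1 13, E→P1 11
  bandwidth cost 154, fixed 79 → total 233.
Compare {P2}: bandwidth cost 152 + fixed 102 = 254.
Compare {P1, P2}: bandwidth cost 104 + fixed 181 = 285.

233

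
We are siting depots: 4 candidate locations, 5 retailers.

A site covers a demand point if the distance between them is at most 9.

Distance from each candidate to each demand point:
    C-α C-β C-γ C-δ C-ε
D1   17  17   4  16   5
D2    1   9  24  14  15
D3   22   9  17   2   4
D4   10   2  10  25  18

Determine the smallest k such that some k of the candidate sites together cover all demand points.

3

Coverage sets (demand points within 9 of each site):
  D1: {C-γ, C-ε}
  D2: {C-α, C-β}
  D3: {C-β, C-δ, C-ε}
  D4: {C-β}
No 2 sites suffice: every size-2 union leaves at least one demand point uncovered.
But {D1, D2, D3} covers everything, so the minimum is 3.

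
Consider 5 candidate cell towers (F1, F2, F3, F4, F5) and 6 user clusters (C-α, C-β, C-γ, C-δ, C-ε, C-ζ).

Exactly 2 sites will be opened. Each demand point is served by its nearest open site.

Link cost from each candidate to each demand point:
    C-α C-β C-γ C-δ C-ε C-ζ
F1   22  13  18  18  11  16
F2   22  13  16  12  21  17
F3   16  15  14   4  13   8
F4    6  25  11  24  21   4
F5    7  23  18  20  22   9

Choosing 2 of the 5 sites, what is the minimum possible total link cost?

53

Open {F3, F4}.
  C-α→F4 6, C-β→F3 15, C-γ→F4 11, C-δ→F3 4, C-ε→F3 13, C-ζ→F4 4  ⇒ total 53.
Compare {F3, F5}: total 61.
Compare {F1, F4}: total 63.
No size-2 selection does better; minimum is 53.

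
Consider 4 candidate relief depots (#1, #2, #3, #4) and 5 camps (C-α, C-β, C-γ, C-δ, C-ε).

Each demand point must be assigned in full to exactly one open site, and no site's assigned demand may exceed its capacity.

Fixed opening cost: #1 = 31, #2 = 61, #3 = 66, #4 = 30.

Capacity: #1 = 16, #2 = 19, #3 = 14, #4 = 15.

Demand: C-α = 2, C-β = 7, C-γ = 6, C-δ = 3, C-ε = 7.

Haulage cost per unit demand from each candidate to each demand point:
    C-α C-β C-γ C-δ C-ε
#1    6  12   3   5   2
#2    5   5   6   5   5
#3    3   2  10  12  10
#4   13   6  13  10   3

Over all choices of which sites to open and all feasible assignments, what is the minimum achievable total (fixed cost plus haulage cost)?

Open {#1, #3}; cheapest assignment that respects the capacities:
  #1 (cap 16, load 16): C-γ, C-δ, C-ε — cost 6×3 + 3×5 + 7×2 = 47
  #3 (cap 14, load 9): C-α, C-β — cost 2×3 + 7×2 = 20
  Shipping 67, fixed 97 → total 164.
  Any other capacity-feasible assignment to {#1, #3} ships for at least 67.
Compare {#1, #4}: its best feasible assignment gives total 169.
Compare {#1, #2}: its best feasible assignment gives total 184.
Every other set of open sites that can feasibly serve all demand totals ≥ 169 even under its best assignment. Minimum: 164.

164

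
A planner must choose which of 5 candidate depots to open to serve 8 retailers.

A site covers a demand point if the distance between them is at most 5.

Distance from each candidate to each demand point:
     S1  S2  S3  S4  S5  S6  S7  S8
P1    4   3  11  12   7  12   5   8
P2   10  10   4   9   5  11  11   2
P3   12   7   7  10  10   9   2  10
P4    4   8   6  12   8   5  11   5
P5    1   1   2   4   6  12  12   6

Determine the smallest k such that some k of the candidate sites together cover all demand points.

Coverage sets (demand points within 5 of each site):
  P1: {S1, S2, S7}
  P2: {S3, S5, S8}
  P3: {S7}
  P4: {S1, S6, S8}
  P5: {S1, S2, S3, S4}
No 3 sites suffice: every size-3 union leaves at least one demand point uncovered.
But {P1, P2, P4, P5} covers everything, so the minimum is 4.

4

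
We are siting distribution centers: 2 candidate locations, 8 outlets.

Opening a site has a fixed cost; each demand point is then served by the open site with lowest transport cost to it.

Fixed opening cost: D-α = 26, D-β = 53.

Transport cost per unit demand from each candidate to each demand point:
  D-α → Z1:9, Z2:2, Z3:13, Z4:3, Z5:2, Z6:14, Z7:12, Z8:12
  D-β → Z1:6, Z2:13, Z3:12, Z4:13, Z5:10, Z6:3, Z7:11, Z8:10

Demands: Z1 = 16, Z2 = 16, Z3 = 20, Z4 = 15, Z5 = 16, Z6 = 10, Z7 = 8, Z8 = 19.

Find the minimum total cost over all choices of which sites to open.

Open {D-α, D-β}: assign each demand point to its cheapest open site.
  Z1→D-β 16×6=96, Z2→D-α 16×2=32, Z3→D-β 20×12=240, Z4→D-α 15×3=45, Z5→D-α 16×2=32, Z6→D-β 10×3=30, Z7→D-β 8×11=88, Z8→D-β 19×10=190
  transport cost 753, fixed 79 → total 832.
Compare {D-α}: transport cost 977 + fixed 26 = 1003.
Compare {D-β}: transport cost 1207 + fixed 53 = 1260.

832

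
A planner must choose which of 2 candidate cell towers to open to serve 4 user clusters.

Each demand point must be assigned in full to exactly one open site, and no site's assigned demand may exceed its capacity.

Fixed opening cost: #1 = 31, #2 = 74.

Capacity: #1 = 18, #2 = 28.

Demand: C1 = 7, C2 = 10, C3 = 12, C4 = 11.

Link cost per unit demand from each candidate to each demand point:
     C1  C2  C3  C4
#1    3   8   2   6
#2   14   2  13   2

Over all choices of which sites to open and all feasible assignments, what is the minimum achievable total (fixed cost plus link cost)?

269

Open {#1, #2}; cheapest assignment that respects the capacities:
  #1 (cap 18, load 12): C3 — cost 12×2 = 24
  #2 (cap 28, load 28): C1, C2, C4 — cost 7×14 + 10×2 + 11×2 = 140
  Shipping 164, fixed 105 → total 269.
  Any other capacity-feasible assignment to {#1, #2} ships for at least 164.
Total demand is 40 and no other set of sites has combined capacity ≥ 40, so {#1, #2} is the only feasible choice of open sites. Minimum: 269.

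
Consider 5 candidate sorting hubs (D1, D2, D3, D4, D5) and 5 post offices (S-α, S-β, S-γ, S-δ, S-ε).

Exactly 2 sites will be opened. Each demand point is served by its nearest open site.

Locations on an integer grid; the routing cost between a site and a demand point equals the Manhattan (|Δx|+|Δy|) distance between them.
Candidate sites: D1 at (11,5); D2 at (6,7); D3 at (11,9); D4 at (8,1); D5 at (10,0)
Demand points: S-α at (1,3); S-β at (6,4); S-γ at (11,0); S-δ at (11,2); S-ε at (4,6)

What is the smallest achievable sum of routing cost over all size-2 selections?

Open {D2, D5}.
  S-α→D2 9, S-β→D2 3, S-γ→D5 1, S-δ→D5 3, S-ε→D2 3  ⇒ total 19.
Compare {D1, D2}: total 23.
Compare {D2, D4}: total 23.
No size-2 selection does better; minimum is 19.

19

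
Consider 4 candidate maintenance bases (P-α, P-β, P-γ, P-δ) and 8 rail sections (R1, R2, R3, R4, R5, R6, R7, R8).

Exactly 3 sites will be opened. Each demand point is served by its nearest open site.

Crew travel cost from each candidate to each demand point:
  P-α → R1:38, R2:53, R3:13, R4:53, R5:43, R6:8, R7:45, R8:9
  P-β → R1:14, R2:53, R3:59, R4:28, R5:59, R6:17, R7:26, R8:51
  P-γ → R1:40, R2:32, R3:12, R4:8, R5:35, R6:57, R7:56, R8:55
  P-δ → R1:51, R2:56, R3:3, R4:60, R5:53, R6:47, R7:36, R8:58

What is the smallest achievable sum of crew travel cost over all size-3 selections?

Open {P-α, P-β, P-γ}.
  R1→P-β 14, R2→P-γ 32, R3→P-γ 12, R4→P-γ 8, R5→P-γ 35, R6→P-α 8, R7→P-β 26, R8→P-α 9  ⇒ total 144.
Compare {P-α, P-γ, P-δ}: total 169.
Compare {P-α, P-β, P-δ}: total 184.
No size-3 selection does better; minimum is 144.

144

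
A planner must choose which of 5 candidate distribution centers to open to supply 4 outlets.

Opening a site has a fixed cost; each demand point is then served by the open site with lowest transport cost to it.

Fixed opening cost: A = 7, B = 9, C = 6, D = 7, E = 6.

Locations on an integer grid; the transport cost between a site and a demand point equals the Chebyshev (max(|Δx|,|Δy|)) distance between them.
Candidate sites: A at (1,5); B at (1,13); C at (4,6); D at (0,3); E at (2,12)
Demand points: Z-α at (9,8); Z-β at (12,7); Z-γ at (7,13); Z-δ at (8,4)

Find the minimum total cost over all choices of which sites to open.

Open {C}: assign each demand point to its cheapest open site.
  Z-α→C 5, Z-β→C 8, Z-γ→C 7, Z-δ→C 4
  transport cost 24, fixed 6 → total 30.
Compare {C, E}: transport cost 22 + fixed 12 = 34.
Compare {E}: transport cost 30 + fixed 6 = 36.
Compare {A, C}: transport cost 24 + fixed 13 = 37.
All other subsets cost ≥ 34. Minimum total cost: 30.

30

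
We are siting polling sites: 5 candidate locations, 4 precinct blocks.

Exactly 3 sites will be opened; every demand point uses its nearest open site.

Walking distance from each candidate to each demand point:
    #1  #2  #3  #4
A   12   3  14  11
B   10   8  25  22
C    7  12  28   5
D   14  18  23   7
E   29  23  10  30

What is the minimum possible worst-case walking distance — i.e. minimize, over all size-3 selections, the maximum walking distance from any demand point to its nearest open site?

Open {A, C, E}.
  Farthest demand point is #3 at walking distance 10 (to E); all others are ≤ 10.
With {B, C, E} the worst case is 10.
With {B, D, E} the worst case is 10.
No size-3 selection achieves below 10.

10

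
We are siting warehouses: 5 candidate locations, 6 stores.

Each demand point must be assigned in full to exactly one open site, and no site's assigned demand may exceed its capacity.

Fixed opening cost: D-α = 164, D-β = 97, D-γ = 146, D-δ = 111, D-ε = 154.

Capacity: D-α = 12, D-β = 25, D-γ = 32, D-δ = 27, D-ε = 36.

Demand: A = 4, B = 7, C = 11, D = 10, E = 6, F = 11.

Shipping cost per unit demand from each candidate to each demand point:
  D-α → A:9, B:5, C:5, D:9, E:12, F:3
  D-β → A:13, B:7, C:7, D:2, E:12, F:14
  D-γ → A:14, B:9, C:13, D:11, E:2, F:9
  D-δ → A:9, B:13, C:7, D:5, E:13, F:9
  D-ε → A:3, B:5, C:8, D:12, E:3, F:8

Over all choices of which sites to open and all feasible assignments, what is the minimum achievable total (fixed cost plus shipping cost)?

501

Open {D-β, D-ε}; cheapest assignment that respects the capacities:
  D-β (cap 25, load 21): C, D — cost 11×7 + 10×2 = 97
  D-ε (cap 36, load 28): A, B, E, F — cost 4×3 + 7×5 + 6×3 + 11×8 = 153
  Shipping 250, fixed 251 → total 501.
  Any other capacity-feasible assignment to {D-β, D-ε} ships for at least 250.
Compare {D-δ, D-ε}: its best feasible assignment gives total 545.
Compare {D-β, D-δ}: its best feasible assignment gives total 561.
Every other set of open sites that can feasibly serve all demand totals ≥ 545 even under its best assignment. Minimum: 501.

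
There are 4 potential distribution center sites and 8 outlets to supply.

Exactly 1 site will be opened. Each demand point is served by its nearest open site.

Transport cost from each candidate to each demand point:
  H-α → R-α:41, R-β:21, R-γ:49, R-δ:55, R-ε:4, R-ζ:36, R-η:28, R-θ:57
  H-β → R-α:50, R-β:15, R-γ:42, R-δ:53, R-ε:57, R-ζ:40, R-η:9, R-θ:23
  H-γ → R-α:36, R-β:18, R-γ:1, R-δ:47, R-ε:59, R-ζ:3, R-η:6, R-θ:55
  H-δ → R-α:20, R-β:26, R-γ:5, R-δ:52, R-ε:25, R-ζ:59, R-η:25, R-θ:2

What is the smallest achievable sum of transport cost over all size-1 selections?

Open {H-δ}.
  R-α→H-δ 20, R-β→H-δ 26, R-γ→H-δ 5, R-δ→H-δ 52, R-ε→H-δ 25, R-ζ→H-δ 59, R-η→H-δ 25, R-θ→H-δ 2  ⇒ total 214.
Compare {H-γ}: total 225.
Compare {H-β}: total 289.
No size-1 selection does better; minimum is 214.

214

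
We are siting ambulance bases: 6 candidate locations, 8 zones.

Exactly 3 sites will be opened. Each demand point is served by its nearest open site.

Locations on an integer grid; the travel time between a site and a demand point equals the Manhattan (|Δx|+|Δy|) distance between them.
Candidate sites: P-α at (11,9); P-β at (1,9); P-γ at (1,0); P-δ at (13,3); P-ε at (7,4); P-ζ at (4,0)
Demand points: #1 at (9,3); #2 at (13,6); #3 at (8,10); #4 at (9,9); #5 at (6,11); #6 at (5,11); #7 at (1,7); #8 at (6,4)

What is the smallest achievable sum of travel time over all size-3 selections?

Open {P-α, P-β, P-ε}.
  #1→P-ε 3, #2→P-α 5, #3→P-α 4, #4→P-α 2, #5→P-α 7, #6→P-β 6, #7→P-β 2, #8→P-ε 1  ⇒ total 30.
Compare {P-α, P-β, P-δ}: total 36.
Compare {P-β, P-δ, P-ε}: total 36.
No size-3 selection does better; minimum is 30.

30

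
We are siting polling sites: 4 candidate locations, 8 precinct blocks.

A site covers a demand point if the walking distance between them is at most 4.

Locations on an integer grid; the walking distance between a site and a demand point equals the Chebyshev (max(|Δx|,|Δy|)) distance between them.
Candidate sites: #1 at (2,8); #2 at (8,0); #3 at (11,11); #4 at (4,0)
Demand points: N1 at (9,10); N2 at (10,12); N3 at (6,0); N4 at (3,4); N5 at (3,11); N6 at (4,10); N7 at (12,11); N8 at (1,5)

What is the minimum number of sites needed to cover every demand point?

3

Coverage sets (demand points within 4 of each site):
  #1: {N4, N5, N6, N8}
  #2: {N3}
  #3: {N1, N2, N7}
  #4: {N3, N4}
No 2 sites suffice: every size-2 union leaves at least one demand point uncovered.
But {#1, #2, #3} covers everything, so the minimum is 3.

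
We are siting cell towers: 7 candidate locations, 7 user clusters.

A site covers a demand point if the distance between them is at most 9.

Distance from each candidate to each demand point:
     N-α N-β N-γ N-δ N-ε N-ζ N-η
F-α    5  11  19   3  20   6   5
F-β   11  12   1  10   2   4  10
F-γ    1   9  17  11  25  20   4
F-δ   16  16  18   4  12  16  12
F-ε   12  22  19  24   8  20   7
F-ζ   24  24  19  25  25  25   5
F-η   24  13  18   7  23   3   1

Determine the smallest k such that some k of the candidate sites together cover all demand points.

3

Coverage sets (demand points within 9 of each site):
  F-α: {N-α, N-δ, N-ζ, N-η}
  F-β: {N-γ, N-ε, N-ζ}
  F-γ: {N-α, N-β, N-η}
  F-δ: {N-δ}
  F-ε: {N-ε, N-η}
  F-ζ: {N-η}
  F-η: {N-δ, N-ζ, N-η}
No 2 sites suffice: every size-2 union leaves at least one demand point uncovered.
But {F-α, F-β, F-γ} covers everything, so the minimum is 3.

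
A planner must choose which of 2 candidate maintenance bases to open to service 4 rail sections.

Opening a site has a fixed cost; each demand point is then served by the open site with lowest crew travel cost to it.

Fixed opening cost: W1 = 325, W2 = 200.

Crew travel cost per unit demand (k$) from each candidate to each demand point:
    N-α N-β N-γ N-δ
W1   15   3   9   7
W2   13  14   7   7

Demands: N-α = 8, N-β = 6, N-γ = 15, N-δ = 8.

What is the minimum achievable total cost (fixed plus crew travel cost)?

549

Open {W2}: assign each demand point to its cheapest open site.
  N-α→W2 8×13=104, N-β→W2 6×14=84, N-γ→W2 15×7=105, N-δ→W2 8×7=56
  crew travel cost 349, fixed 200 → total 549.
Compare {W1}: crew travel cost 329 + fixed 325 = 654.
Compare {W1, W2}: crew travel cost 283 + fixed 525 = 808.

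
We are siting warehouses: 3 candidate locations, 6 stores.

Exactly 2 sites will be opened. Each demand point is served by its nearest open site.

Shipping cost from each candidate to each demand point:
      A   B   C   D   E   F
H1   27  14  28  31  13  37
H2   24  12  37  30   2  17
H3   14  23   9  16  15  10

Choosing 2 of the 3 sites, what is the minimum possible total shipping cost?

63

Open {H2, H3}.
  A→H3 14, B→H2 12, C→H3 9, D→H3 16, E→H2 2, F→H3 10  ⇒ total 63.
Compare {H1, H3}: total 76.
Compare {H1, H2}: total 113.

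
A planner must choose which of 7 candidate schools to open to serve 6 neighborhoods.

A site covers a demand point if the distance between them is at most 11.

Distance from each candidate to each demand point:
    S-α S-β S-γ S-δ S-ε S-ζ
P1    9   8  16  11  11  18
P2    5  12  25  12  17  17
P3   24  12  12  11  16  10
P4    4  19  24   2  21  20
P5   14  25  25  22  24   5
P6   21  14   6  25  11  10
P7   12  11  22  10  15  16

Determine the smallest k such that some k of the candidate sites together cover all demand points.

Coverage sets (demand points within 11 of each site):
  P1: {S-α, S-β, S-δ, S-ε}
  P2: {S-α}
  P3: {S-δ, S-ζ}
  P4: {S-α, S-δ}
  P5: {S-ζ}
  P6: {S-γ, S-ε, S-ζ}
  P7: {S-β, S-δ}
No single site covers all 6 demand points.
But {P1, P6} covers everything, so the minimum is 2.

2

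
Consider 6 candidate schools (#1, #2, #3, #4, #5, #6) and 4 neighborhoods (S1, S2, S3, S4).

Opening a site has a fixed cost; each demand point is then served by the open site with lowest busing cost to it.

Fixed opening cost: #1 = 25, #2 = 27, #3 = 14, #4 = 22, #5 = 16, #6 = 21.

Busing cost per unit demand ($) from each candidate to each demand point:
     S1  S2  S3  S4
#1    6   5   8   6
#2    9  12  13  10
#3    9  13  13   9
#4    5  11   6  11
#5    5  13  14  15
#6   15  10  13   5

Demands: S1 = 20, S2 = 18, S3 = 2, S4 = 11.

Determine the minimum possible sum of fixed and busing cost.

Open {#1, #5}: assign each demand point to its cheapest open site.
  S1→#5 20×5=100, S2→#1 18×5=90, S3→#1 2×8=16, S4→#1 11×6=66
  busing cost 272, fixed 41 → total 313.
Compare {#1, #4}: busing cost 268 + fixed 47 = 315.
Compare {#1}: busing cost 292 + fixed 25 = 317.
Compare {#1, #5, #6}: busing cost 261 + fixed 62 = 323.
All other subsets cost ≥ 315. Minimum total cost: 313.

313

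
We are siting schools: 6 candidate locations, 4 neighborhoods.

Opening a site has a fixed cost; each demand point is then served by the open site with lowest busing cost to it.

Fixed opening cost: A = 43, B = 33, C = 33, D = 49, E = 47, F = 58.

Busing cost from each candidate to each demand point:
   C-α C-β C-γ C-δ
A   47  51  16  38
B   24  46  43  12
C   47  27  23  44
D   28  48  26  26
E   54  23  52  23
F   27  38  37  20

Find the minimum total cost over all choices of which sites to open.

Open {B, C}: assign each demand point to its cheapest open site.
  C-α→B 24, C-β→C 27, C-γ→C 23, C-δ→B 12
  busing cost 86, fixed 66 → total 152.
Compare {B}: busing cost 125 + fixed 33 = 158.
Compare {C}: busing cost 141 + fixed 33 = 174.
Compare {A, B}: busing cost 98 + fixed 76 = 174.
All other subsets cost ≥ 158. Minimum total cost: 152.

152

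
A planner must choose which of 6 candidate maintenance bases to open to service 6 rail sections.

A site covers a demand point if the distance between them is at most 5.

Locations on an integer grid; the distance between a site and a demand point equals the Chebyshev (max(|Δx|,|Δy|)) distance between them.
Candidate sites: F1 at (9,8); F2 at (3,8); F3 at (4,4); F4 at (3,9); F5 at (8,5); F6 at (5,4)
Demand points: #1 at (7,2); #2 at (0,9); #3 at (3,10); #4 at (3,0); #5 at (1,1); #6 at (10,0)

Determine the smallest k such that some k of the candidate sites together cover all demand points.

2

Coverage sets (demand points within 5 of each site):
  F1: {}
  F2: {#2, #3}
  F3: {#1, #2, #4, #5}
  F4: {#2, #3}
  F5: {#1, #3, #4, #6}
  F6: {#1, #2, #4, #5, #6}
No single site covers all 6 demand points.
But {F2, F6} covers everything, so the minimum is 2.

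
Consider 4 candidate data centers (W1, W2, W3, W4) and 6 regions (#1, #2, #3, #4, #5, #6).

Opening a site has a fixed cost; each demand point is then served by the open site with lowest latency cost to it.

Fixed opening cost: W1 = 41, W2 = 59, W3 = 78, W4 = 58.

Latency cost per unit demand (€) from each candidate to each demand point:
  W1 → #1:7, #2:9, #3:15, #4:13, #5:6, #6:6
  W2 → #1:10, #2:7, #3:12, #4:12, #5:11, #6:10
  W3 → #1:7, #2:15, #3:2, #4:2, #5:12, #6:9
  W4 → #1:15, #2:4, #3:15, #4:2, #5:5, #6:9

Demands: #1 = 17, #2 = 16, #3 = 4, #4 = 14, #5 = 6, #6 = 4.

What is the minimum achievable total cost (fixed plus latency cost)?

Open {W3, W4}: assign each demand point to its cheapest open site.
  #1→W3 17×7=119, #2→W4 16×4=64, #3→W3 4×2=8, #4→W3 14×2=28, #5→W4 6×5=30, #6→W3 4×9=36
  latency cost 285, fixed 136 → total 421.
Compare {W1, W4}: latency cost 325 + fixed 99 = 424.
Compare {W1, W3, W4}: latency cost 273 + fixed 177 = 450.
Compare {W1, W2, W4}: latency cost 313 + fixed 158 = 471.
All other subsets cost ≥ 424. Minimum total cost: 421.

421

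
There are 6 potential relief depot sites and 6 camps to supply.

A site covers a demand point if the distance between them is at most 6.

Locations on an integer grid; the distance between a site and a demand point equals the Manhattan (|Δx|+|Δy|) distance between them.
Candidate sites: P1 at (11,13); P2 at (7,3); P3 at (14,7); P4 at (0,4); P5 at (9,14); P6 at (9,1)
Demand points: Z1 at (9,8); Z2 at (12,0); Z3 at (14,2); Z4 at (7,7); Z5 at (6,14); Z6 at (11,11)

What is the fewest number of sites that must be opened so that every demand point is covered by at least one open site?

Coverage sets (demand points within 6 of each site):
  P1: {Z5, Z6}
  P2: {Z4}
  P3: {Z1, Z3}
  P4: {}
  P5: {Z1, Z5, Z6}
  P6: {Z2, Z3}
No 2 sites suffice: every size-2 union leaves at least one demand point uncovered.
But {P2, P5, P6} covers everything, so the minimum is 3.

3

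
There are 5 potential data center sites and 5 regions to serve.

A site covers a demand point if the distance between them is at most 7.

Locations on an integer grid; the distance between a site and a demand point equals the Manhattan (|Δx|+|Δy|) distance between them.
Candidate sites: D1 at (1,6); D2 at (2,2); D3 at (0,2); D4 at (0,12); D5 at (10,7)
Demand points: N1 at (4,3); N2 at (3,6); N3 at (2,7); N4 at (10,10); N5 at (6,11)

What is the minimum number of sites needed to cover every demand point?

Coverage sets (demand points within 7 of each site):
  D1: {N1, N2, N3}
  D2: {N1, N2, N3}
  D3: {N1, N2, N3}
  D4: {N3, N5}
  D5: {N4}
No 2 sites suffice: every size-2 union leaves at least one demand point uncovered.
But {D1, D4, D5} covers everything, so the minimum is 3.

3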